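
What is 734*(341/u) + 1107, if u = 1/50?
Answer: 12515807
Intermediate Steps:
u = 1/50 ≈ 0.020000
734*(341/u) + 1107 = 734*(341/(1/50)) + 1107 = 734*(341*50) + 1107 = 734*17050 + 1107 = 12514700 + 1107 = 12515807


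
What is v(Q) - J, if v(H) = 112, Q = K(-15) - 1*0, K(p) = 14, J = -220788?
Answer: 220900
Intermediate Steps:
Q = 14 (Q = 14 - 1*0 = 14 + 0 = 14)
v(Q) - J = 112 - 1*(-220788) = 112 + 220788 = 220900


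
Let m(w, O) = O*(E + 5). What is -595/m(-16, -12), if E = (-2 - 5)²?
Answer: 595/648 ≈ 0.91821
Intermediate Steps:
E = 49 (E = (-7)² = 49)
m(w, O) = 54*O (m(w, O) = O*(49 + 5) = O*54 = 54*O)
-595/m(-16, -12) = -595/(54*(-12)) = -595/(-648) = -595*(-1/648) = 595/648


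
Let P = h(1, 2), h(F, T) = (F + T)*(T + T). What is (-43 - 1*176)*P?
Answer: -2628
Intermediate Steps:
h(F, T) = 2*T*(F + T) (h(F, T) = (F + T)*(2*T) = 2*T*(F + T))
P = 12 (P = 2*2*(1 + 2) = 2*2*3 = 12)
(-43 - 1*176)*P = (-43 - 1*176)*12 = (-43 - 176)*12 = -219*12 = -2628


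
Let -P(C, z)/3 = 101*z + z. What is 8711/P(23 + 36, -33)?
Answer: 8711/10098 ≈ 0.86265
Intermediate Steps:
P(C, z) = -306*z (P(C, z) = -3*(101*z + z) = -306*z)
8711/P(23 + 36, -33) = 8711/((-306*(-33))) = 8711/10098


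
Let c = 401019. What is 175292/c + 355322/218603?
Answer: 16437293654/7969450587 ≈ 2.0625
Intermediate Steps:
175292/c + 355322/218603 = 175292/401019 + 355322/218603 = 175292*(1/401019) + 355322*(1/218603) = 175292/401019 + 32302/19873 = 16437293654/7969450587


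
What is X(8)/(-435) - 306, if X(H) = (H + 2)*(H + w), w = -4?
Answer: -26630/87 ≈ -306.09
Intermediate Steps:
X(H) = (-4 + H)*(2 + H) (X(H) = (H + 2)*(H - 4) = (2 + H)*(-4 + H) = (-4 + H)*(2 + H))
X(8)/(-435) - 306 = (-8 + 8**2 - 2*8)/(-435) - 306 = (-8 + 64 - 16)*(-1/435) - 306 = 40*(-1/435) - 306 = -8/87 - 306 = -26630/87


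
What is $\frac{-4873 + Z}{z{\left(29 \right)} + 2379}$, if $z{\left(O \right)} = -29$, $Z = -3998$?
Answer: $- \frac{8871}{2350} \approx -3.7749$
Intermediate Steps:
$\frac{-4873 + Z}{z{\left(29 \right)} + 2379} = \frac{-4873 - 3998}{-29 + 2379} = - \frac{8871}{2350}$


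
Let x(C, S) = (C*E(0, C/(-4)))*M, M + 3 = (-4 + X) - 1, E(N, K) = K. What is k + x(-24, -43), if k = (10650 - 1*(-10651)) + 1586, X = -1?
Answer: 24183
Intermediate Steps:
M = -9 (M = -3 + ((-4 - 1) - 1) = -3 + (-5 - 1) = -3 - 6 = -9)
x(C, S) = 9*C**2/4 (x(C, S) = (C*(C/(-4)))*(-9) = (C*(C*(-1/4)))*(-9) = (C*(-C/4))*(-9) = -C**2/4*(-9) = 9*C**2/4)
k = 22887 (k = (10650 + 10651) + 1586 = 21301 + 1586 = 22887)
k + x(-24, -43) = 22887 + (9/4)*(-24)**2 = 22887 + (9/4)*576 = 22887 + 1296 = 24183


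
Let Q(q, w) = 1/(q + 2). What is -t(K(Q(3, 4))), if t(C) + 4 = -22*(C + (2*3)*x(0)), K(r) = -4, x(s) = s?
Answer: -84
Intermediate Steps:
Q(q, w) = 1/(2 + q)
t(C) = -4 - 22*C (t(C) = -4 - 22*(C + (2*3)*0) = -4 - 22*(C + 6*0) = -4 - 22*(C + 0) = -4 - 22*C)
-t(K(Q(3, 4))) = -(-4 - 22*(-4)) = -(-4 + 88) = -1*84 = -84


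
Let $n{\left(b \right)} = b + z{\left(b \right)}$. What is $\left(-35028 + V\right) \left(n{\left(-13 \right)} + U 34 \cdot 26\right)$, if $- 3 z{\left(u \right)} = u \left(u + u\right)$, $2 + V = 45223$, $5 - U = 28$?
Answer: $- \frac{625574989}{3} \approx -2.0853 \cdot 10^{8}$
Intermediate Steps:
$U = -23$ ($U = 5 - 28 = -23$)
$V = 45221$ ($V = -2 + 45223 = 45221$)
$z{\left(u \right)} = - \frac{2 u^{2}}{3}$ ($z{\left(u \right)} = - \frac{u \left(u + u\right)}{3} = - \frac{u 2 u}{3} = - \frac{2 u^{2}}{3}$)
$n{\left(b \right)} = b - \frac{2 b^{2}}{3}$
$\left(-35028 + V\right) \left(n{\left(-13 \right)} + U 34 \cdot 26\right) = \left(-35028 + 45221\right) \left(\frac{1}{3} \left(-13\right) \left(3 - -26\right) + \left(-23\right) 34 \cdot 26\right) = 10193 \left(\frac{1}{3} \left(-13\right) \left(3 + 26\right) - 20332\right) = 10193 \left(\frac{1}{3} \left(-13\right) 29 - 20332\right) = 10193 \left(- \frac{377}{3} - 20332\right) = 10193 \left(- \frac{61373}{3}\right) = - \frac{625574989}{3}$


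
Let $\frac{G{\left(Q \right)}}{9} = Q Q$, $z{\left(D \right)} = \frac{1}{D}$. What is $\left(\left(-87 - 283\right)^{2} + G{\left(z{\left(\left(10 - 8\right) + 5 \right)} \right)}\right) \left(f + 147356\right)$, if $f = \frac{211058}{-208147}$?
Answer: $\frac{205747753615303866}{10199203} \approx 2.0173 \cdot 10^{10}$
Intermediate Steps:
$f = - \frac{211058}{208147}$ ($f = 211058 \left(- \frac{1}{208147}\right) = - \frac{211058}{208147} \approx -1.014$)
$G{\left(Q \right)} = 9 Q^{2}$ ($G{\left(Q \right)} = 9 Q Q = 9 Q^{2}$)
$\left(\left(-87 - 283\right)^{2} + G{\left(z{\left(\left(10 - 8\right) + 5 \right)} \right)}\right) \left(f + 147356\right) = \left(\left(-87 - 283\right)^{2} + 9 \left(\frac{1}{\left(10 - 8\right) + 5}\right)^{2}\right) \left(- \frac{211058}{208147} + 147356\right) = \left(\left(-370\right)^{2} + 9 \left(\frac{1}{2 + 5}\right)^{2}\right) \frac{30671498274}{208147} = \left(136900 + 9 \left(\frac{1}{7}\right)^{2}\right) \frac{30671498274}{208147} = \left(136900 + \frac{9}{49}\right) \frac{30671498274}{208147} = \frac{6708109}{49} \cdot \frac{30671498274}{208147} = \frac{205747753615303866}{10199203}$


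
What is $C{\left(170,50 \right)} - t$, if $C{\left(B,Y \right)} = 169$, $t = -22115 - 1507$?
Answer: $23791$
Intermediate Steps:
$t = -23622$ ($t = -22115 - 1507 = -23622$)
$C{\left(170,50 \right)} - t = 169 - -23622 = 169 + 23622 = 23791$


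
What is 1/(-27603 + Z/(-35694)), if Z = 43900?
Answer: -17847/492652691 ≈ -3.6226e-5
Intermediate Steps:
1/(-27603 + Z/(-35694)) = 1/(-27603 + 43900/(-35694)) = 1/(-27603 + 43900*(-1/35694)) = 1/(-27603 - 21950/17847) = 1/(-492652691/17847) = -17847/492652691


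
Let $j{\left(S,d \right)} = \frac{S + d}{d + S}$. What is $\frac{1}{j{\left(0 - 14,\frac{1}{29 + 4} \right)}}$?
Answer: $1$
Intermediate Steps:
$j{\left(S,d \right)} = 1$ ($j{\left(S,d \right)} = \frac{S + d}{S + d} = 1$)
$\frac{1}{j{\left(0 - 14,\frac{1}{29 + 4} \right)}} = 1^{-1} = 1$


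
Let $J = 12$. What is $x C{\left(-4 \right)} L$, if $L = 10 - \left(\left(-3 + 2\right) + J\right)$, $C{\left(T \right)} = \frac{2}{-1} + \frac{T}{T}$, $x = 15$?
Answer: $15$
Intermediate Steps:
$C{\left(T \right)} = -1$ ($C{\left(T \right)} = 2 \left(-1\right) + 1 = -2 + 1 = -1$)
$L = -1$ ($L = 10 - \left(\left(-3 + 2\right) + 12\right) = 10 - \left(-1 + 12\right) = 10 - 11 = -1$)
$x C{\left(-4 \right)} L = 15 \left(-1\right) \left(-1\right) = \left(-15\right) \left(-1\right) = 15$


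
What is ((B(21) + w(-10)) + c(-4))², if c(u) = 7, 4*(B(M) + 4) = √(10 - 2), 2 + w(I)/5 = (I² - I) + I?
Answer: (986 + √2)²/4 ≈ 2.4375e+5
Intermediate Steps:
w(I) = -10 + 5*I² (w(I) = -10 + 5*((I² - I) + I) = -10 + 5*I²)
B(M) = -4 + √2/2 (B(M) = -4 + √(10 - 2)/4 = -4 + √8/4 = -4 + (2*√2)/4 = -4 + √2/2)
((B(21) + w(-10)) + c(-4))² = (((-4 + √2/2) + (-10 + 5*(-10)²)) + 7)² = (((-4 + √2/2) + (-10 + 5*100)) + 7)² = (((-4 + √2/2) + (-10 + 500)) + 7)² = (((-4 + √2/2) + 490) + 7)² = ((486 + √2/2) + 7)² = (493 + √2/2)²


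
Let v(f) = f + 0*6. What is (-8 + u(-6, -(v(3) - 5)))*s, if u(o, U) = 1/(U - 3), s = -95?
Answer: 855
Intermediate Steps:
v(f) = f (v(f) = f + 0 = f)
u(o, U) = 1/(-3 + U)
(-8 + u(-6, -(v(3) - 5)))*s = (-8 + 1/(-3 - (3 - 5)))*(-95) = (-8 + 1/(-3 - 1*(-2)))*(-95) = (-8 + 1/(-3 + 2))*(-95) = (-8 + 1/(-1))*(-95) = (-8 - 1)*(-95) = -9*(-95) = 855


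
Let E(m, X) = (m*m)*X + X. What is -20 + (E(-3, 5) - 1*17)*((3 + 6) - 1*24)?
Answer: -515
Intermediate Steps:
E(m, X) = X + X*m² (E(m, X) = m²*X + X = X*m² + X = X + X*m²)
-20 + (E(-3, 5) - 1*17)*((3 + 6) - 1*24) = -20 + (5*(1 + (-3)²) - 1*17)*((3 + 6) - 1*24) = -20 + (5*(1 + 9) - 17)*(9 - 24) = -20 + (5*10 - 17)*(-15) = -20 + (50 - 17)*(-15) = -20 + 33*(-15) = -20 - 495 = -515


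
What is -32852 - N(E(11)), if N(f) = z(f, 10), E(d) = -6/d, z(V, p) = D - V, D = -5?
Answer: -361323/11 ≈ -32848.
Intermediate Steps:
z(V, p) = -5 - V
N(f) = -5 - f
-32852 - N(E(11)) = -32852 - (-5 - (-6)/11) = -32852 - (-5 - 1*(-6/11)) = -32852 - (-5 + 6/11) = -32852 - 1*(-49/11) = -32852 + 49/11 = -361323/11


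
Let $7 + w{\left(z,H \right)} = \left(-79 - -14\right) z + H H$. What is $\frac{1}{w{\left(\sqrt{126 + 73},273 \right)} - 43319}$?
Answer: $\frac{31203}{972786434} + \frac{65 \sqrt{199}}{972786434} \approx 3.3018 \cdot 10^{-5}$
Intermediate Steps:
$w{\left(z,H \right)} = -7 + H^{2} - 65 z$ ($w{\left(z,H \right)} = -7 + \left(\left(-79 - -14\right) z + H H\right) = -7 + \left(\left(-79 + 14\right) z + H^{2}\right) = -7 + \left(- 65 z + H^{2}\right) = -7 + \left(H^{2} - 65 z\right) = -7 + H^{2} - 65 z$)
$\frac{1}{w{\left(\sqrt{126 + 73},273 \right)} - 43319} = \frac{1}{\left(-7 + 273^{2} - 65 \sqrt{126 + 73}\right) - 43319} = \frac{1}{\left(-7 + 74529 - 65 \sqrt{199}\right) - 43319} = \frac{1}{\left(74522 - 65 \sqrt{199}\right) - 43319} = \frac{1}{31203 - 65 \sqrt{199}}$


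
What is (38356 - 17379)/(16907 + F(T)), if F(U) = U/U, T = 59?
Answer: 20977/16908 ≈ 1.2407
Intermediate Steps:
F(U) = 1
(38356 - 17379)/(16907 + F(T)) = (38356 - 17379)/(16907 + 1) = 20977/16908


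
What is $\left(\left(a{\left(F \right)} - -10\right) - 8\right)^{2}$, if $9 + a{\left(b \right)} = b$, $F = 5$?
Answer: $4$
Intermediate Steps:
$a{\left(b \right)} = -9 + b$
$\left(\left(a{\left(F \right)} - -10\right) - 8\right)^{2} = \left(\left(\left(-9 + 5\right) - -10\right) - 8\right)^{2} = \left(\left(-4 + 10\right) - 8\right)^{2} = \left(6 - 8\right)^{2} = \left(-2\right)^{2} = 4$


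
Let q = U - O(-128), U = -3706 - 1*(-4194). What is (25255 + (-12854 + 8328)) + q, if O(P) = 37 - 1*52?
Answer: 21232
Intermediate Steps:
O(P) = -15 (O(P) = 37 - 52 = -15)
U = 488 (U = -3706 + 4194 = 488)
q = 503 (q = 488 - 1*(-15) = 488 + 15 = 503)
(25255 + (-12854 + 8328)) + q = (25255 + (-12854 + 8328)) + 503 = (25255 - 4526) + 503 = 20729 + 503 = 21232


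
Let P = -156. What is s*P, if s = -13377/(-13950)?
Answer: -115934/775 ≈ -149.59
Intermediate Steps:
s = 4459/4650 (s = -13377*(-1/13950) = 4459/4650 ≈ 0.95892)
s*P = (4459/4650)*(-156) = -115934/775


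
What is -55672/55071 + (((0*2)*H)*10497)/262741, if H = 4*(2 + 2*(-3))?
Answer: -55672/55071 ≈ -1.0109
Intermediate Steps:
H = -16 (H = 4*(2 - 6) = 4*(-4) = -16)
-55672/55071 + (((0*2)*H)*10497)/262741 = -55672/55071 + (((0*2)*(-16))*10497)/262741 = -55672*1/55071 + ((0*(-16))*10497)*(1/262741) = -55672/55071 + (0*10497)*(1/262741) = -55672/55071 + 0*(1/262741) = -55672/55071 + 0 = -55672/55071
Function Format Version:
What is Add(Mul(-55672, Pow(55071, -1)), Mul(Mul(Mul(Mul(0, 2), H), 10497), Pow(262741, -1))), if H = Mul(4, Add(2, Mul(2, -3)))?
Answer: Rational(-55672, 55071) ≈ -1.0109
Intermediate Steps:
H = -16 (H = Mul(4, Add(2, -6)) = Mul(4, -4) = -16)
Add(Mul(-55672, Pow(55071, -1)), Mul(Mul(Mul(Mul(0, 2), H), 10497), Pow(262741, -1))) = Add(Mul(-55672, Pow(55071, -1)), Mul(Mul(Mul(Mul(0, 2), -16), 10497), Pow(262741, -1))) = Add(Mul(-55672, Rational(1, 55071)), Mul(Mul(Mul(0, -16), 10497), Rational(1, 262741))) = Add(Rational(-55672, 55071), Mul(Mul(0, 10497), Rational(1, 262741))) = Add(Rational(-55672, 55071), Mul(0, Rational(1, 262741))) = Add(Rational(-55672, 55071), 0) = Rational(-55672, 55071)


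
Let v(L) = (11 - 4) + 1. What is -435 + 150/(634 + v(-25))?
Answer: -46520/107 ≈ -434.77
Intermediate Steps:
v(L) = 8 (v(L) = 7 + 1 = 8)
-435 + 150/(634 + v(-25)) = -435 + 150/(634 + 8) = -435 + 150/642 = -435 + (1/642)*150 = -435 + 25/107 = -46520/107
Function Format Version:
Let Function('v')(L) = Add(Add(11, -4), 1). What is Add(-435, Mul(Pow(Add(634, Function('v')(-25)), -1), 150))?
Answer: Rational(-46520, 107) ≈ -434.77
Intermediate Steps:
Function('v')(L) = 8 (Function('v')(L) = Add(7, 1) = 8)
Add(-435, Mul(Pow(Add(634, Function('v')(-25)), -1), 150)) = Add(-435, Mul(Pow(Add(634, 8), -1), 150)) = Add(-435, Mul(Pow(642, -1), 150)) = Add(-435, Mul(Rational(1, 642), 150)) = Add(-435, Rational(25, 107)) = Rational(-46520, 107)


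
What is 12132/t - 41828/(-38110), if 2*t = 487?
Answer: 472535638/9279785 ≈ 50.921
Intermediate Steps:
t = 487/2 (t = (½)*487 = 487/2 ≈ 243.50)
12132/t - 41828/(-38110) = 12132/(487/2) - 41828/(-38110) = 12132*(2/487) - 41828*(-1/38110) = 24264/487 + 20914/19055 = 472535638/9279785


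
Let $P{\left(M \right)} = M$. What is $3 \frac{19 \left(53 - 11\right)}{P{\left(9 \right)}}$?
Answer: $266$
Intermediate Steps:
$3 \frac{19 \left(53 - 11\right)}{P{\left(9 \right)}} = 3 \frac{19 \left(53 - 11\right)}{9} = 3 \cdot 19 \cdot 42 \cdot \frac{1}{9} = 3 \cdot 798 \cdot \frac{1}{9} = 3 \cdot \frac{266}{3} = 266$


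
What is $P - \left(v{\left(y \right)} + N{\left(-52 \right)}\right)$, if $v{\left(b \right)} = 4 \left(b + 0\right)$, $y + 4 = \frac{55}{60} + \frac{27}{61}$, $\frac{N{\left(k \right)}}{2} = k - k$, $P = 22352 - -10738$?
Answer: $\frac{6057403}{183} \approx 33101.0$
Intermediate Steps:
$P = 33090$ ($P = 22352 + 10738 = 33090$)
$N{\left(k \right)} = 0$ ($N{\left(k \right)} = 2 \left(k - k\right) = 2 \cdot 0 = 0$)
$y = - \frac{1933}{732}$ ($y = -4 + \left(\frac{55}{60} + \frac{27}{61}\right) = -4 + \left(55 \cdot \frac{1}{60} + 27 \cdot \frac{1}{61}\right) = -4 + \left(\frac{11}{12} + \frac{27}{61}\right) = -4 + \frac{995}{732} = - \frac{1933}{732} \approx -2.6407$)
$v{\left(b \right)} = 4 b$
$P - \left(v{\left(y \right)} + N{\left(-52 \right)}\right) = 33090 - \left(4 \left(- \frac{1933}{732}\right) + 0\right) = 33090 - \left(- \frac{1933}{183} + 0\right) = 33090 - - \frac{1933}{183} = 33090 + \frac{1933}{183} = \frac{6057403}{183}$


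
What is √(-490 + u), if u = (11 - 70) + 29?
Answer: 2*I*√130 ≈ 22.803*I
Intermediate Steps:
u = -30 (u = -59 + 29 = -30)
√(-490 + u) = √(-490 - 30) = √(-520) = 2*I*√130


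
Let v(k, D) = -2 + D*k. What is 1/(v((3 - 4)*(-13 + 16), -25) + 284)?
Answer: 1/357 ≈ 0.0028011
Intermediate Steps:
1/(v((3 - 4)*(-13 + 16), -25) + 284) = 1/((-2 - 25*(3 - 4)*(-13 + 16)) + 284) = 1/((-2 - (-25)*3) + 284) = 1/((-2 - 25*(-3)) + 284) = 1/((-2 + 75) + 284) = 1/(73 + 284) = 1/357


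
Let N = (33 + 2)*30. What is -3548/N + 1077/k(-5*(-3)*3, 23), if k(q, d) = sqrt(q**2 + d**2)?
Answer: -1774/525 + 1077*sqrt(2554)/2554 ≈ 17.932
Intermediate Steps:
N = 1050 (N = 35*30 = 1050)
k(q, d) = sqrt(d**2 + q**2)
-3548/N + 1077/k(-5*(-3)*3, 23) = -3548/1050 + 1077/(sqrt(23**2 + (-5*(-3)*3)**2)) = -3548*1/1050 + 1077/(sqrt(529 + (15*3)**2)) = -1774/525 + 1077/(sqrt(529 + 45**2)) = -1774/525 + 1077/(sqrt(529 + 2025)) = -1774/525 + 1077/(sqrt(2554)) = -1774/525 + 1077*(sqrt(2554)/2554) = -1774/525 + 1077*sqrt(2554)/2554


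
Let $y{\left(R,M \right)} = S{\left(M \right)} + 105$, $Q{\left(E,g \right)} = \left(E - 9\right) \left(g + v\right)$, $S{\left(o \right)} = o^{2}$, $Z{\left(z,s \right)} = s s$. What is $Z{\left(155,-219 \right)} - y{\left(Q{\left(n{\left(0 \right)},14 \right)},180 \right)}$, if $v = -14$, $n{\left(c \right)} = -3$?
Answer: $15456$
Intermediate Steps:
$Z{\left(z,s \right)} = s^{2}$
$Q{\left(E,g \right)} = \left(-14 + g\right) \left(-9 + E\right)$ ($Q{\left(E,g \right)} = \left(E - 9\right) \left(g - 14\right) = \left(-9 + E\right) \left(-14 + g\right) = \left(-14 + g\right) \left(-9 + E\right)$)
$y{\left(R,M \right)} = 105 + M^{2}$ ($y{\left(R,M \right)} = M^{2} + 105 = 105 + M^{2}$)
$Z{\left(155,-219 \right)} - y{\left(Q{\left(n{\left(0 \right)},14 \right)},180 \right)} = \left(-219\right)^{2} - \left(105 + 180^{2}\right) = 47961 - \left(105 + 32400\right) = 47961 - 32505 = 15456$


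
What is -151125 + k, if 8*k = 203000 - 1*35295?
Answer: -1041295/8 ≈ -1.3016e+5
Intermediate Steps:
k = 167705/8 (k = (203000 - 1*35295)/8 = (203000 - 35295)/8 = (1/8)*167705 = 167705/8 ≈ 20963.)
-151125 + k = -151125 + 167705/8 = -1041295/8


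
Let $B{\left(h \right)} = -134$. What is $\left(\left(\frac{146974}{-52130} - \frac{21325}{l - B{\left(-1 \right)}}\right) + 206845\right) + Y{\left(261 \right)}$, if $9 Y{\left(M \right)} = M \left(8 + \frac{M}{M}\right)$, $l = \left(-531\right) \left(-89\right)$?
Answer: $\frac{255833701855254}{1235298545} \approx 2.071 \cdot 10^{5}$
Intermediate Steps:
$l = 47259$
$Y{\left(M \right)} = M$ ($Y{\left(M \right)} = \frac{M \left(8 + \frac{M}{M}\right)}{9} = \frac{M \left(8 + 1\right)}{9} = \frac{M 9}{9} = \frac{9 M}{9} = M$)
$\left(\left(\frac{146974}{-52130} - \frac{21325}{l - B{\left(-1 \right)}}\right) + 206845\right) + Y{\left(261 \right)} = \left(\left(\frac{146974}{-52130} - \frac{21325}{47259 - -134}\right) + 206845\right) + 261 = \left(\left(146974 \left(- \frac{1}{52130}\right) - \frac{21325}{47259 + 134}\right) + 206845\right) + 261 = \left(\left(- \frac{73487}{26065} - \frac{21325}{47393}\right) + 206845\right) + 261 = \left(- \frac{4038605516}{1235298545} + 206845\right) + 261 = \frac{255511288935009}{1235298545} + 261 = \frac{255833701855254}{1235298545}$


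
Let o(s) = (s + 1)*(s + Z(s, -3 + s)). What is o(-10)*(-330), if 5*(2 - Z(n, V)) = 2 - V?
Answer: -32670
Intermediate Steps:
Z(n, V) = 8/5 + V/5 (Z(n, V) = 2 - (2 - V)/5 = 2 + (-2/5 + V/5) = 8/5 + V/5)
o(s) = (1 + s)*(1 + 6*s/5) (o(s) = (s + 1)*(s + (8/5 + (-3 + s)/5)) = (1 + s)*(s + (8/5 + (-3/5 + s/5))) = (1 + s)*(s + (1 + s/5)) = (1 + s)*(1 + 6*s/5))
o(-10)*(-330) = (1 + (6/5)*(-10)**2 + (11/5)*(-10))*(-330) = (1 + (6/5)*100 - 22)*(-330) = (1 + 120 - 22)*(-330) = 99*(-330) = -32670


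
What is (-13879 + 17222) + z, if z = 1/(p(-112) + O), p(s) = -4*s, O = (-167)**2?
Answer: 94730592/28337 ≈ 3343.0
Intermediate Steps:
O = 27889
z = 1/28337 (z = 1/(-4*(-112) + 27889) = 1/(448 + 27889) = 1/28337 ≈ 3.5290e-5)
(-13879 + 17222) + z = (-13879 + 17222) + 1/28337 = 3343 + 1/28337 = 94730592/28337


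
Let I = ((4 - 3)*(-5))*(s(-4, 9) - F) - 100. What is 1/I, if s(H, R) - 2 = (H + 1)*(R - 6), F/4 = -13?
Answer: -1/325 ≈ -0.0030769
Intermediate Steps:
F = -52 (F = 4*(-13) = -52)
s(H, R) = 2 + (1 + H)*(-6 + R) (s(H, R) = 2 + (H + 1)*(R - 6) = 2 + (1 + H)*(-6 + R))
I = -325 (I = ((4 - 3)*(-5))*((-4 + 9 - 6*(-4) - 4*9) - 1*(-52)) - 100 = (1*(-5))*((-4 + 9 + 24 - 36) + 52) - 100 = -5*(-7 + 52) - 100 = -5*45 - 100 = -225 - 100 = -325)
1/I = 1/(-325) = -1/325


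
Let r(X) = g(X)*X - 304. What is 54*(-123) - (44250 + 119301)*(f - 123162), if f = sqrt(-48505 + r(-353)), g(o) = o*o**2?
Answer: 20143261620 - 327102*sqrt(3881838518) ≈ -2.3663e+8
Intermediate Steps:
g(o) = o**3
r(X) = -304 + X**4 (r(X) = X**3*X - 304 = X**4 - 304 = -304 + X**4)
f = 2*sqrt(3881838518) (f = sqrt(-48505 + (-304 + (-353)**4)) = sqrt(-48505 + (-304 + 15527402881)) = sqrt(-48505 + 15527402577) = sqrt(15527354072) = 2*sqrt(3881838518) ≈ 1.2461e+5)
54*(-123) - (44250 + 119301)*(f - 123162) = 54*(-123) - (44250 + 119301)*(2*sqrt(3881838518) - 123162) = -6642 - 163551*(-123162 + 2*sqrt(3881838518)) = -6642 - (-20143268262 + 327102*sqrt(3881838518)) = -6642 + (20143268262 - 327102*sqrt(3881838518)) = 20143261620 - 327102*sqrt(3881838518)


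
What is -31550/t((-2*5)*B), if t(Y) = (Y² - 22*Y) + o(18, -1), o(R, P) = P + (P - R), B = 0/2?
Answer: 3155/2 ≈ 1577.5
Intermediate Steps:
B = 0 (B = 0*(½) = 0)
o(R, P) = -R + 2*P
t(Y) = -20 + Y² - 22*Y (t(Y) = (Y² - 22*Y) + (-1*18 + 2*(-1)) = (Y² - 22*Y) + (-18 - 2) = (Y² - 22*Y) - 20 = -20 + Y² - 22*Y)
-31550/t((-2*5)*B) = -31550/(-20 + (-2*5*0)² - 22*(-2*5)*0) = -31550/(-20 + (-10*0)² - (-220)*0) = -31550/(-20 + 0² - 22*0) = -31550/(-20 + 0 + 0) = -31550/(-20) = -31550*(-1/20) = 3155/2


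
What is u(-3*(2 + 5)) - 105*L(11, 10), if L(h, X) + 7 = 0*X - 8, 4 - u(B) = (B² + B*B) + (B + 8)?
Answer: 710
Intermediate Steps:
u(B) = -4 - B - 2*B² (u(B) = 4 - ((B² + B*B) + (B + 8)) = 4 - ((B² + B²) + (8 + B)) = 4 - (2*B² + (8 + B)) = 4 - (8 + B + 2*B²) = 4 + (-8 - B - 2*B²) = -4 - B - 2*B²)
L(h, X) = -15 (L(h, X) = -7 + (0*X - 8) = -7 + (0 - 8) = -7 - 8 = -15)
u(-3*(2 + 5)) - 105*L(11, 10) = (-4 - (-3)*(2 + 5) - 2*9*(2 + 5)²) - 105*(-15) = (-4 - (-3)*7 - 2*(-3*7)²) + 1575 = (-4 - 1*(-21) - 2*(-21)²) + 1575 = (-4 + 21 - 2*441) + 1575 = (-4 + 21 - 882) + 1575 = -865 + 1575 = 710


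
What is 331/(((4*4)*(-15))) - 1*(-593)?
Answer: 141989/240 ≈ 591.62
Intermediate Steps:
331/(((4*4)*(-15))) - 1*(-593) = 331/((16*(-15))) + 593 = 331/(-240) + 593 = 331*(-1/240) + 593 = -331/240 + 593 = 141989/240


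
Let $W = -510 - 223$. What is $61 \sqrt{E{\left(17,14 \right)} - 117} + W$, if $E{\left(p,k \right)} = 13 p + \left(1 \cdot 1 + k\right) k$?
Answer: $-733 + 61 \sqrt{314} \approx 347.92$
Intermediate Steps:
$W = -733$ ($W = -510 - 223 = -733$)
$E{\left(p,k \right)} = 13 p + k \left(1 + k\right)$ ($E{\left(p,k \right)} = 13 p + \left(1 + k\right) k = 13 p + k \left(1 + k\right)$)
$61 \sqrt{E{\left(17,14 \right)} - 117} + W = 61 \sqrt{\left(14 + 14^{2} + 13 \cdot 17\right) - 117} - 733 = 61 \sqrt{\left(14 + 196 + 221\right) - 117} - 733 = 61 \sqrt{431 - 117} - 733 = 61 \sqrt{314} - 733 = -733 + 61 \sqrt{314}$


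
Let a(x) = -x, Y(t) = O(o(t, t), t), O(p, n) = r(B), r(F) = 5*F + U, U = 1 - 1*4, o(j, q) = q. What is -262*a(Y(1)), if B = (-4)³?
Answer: -84626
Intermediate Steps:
B = -64
U = -3 (U = 1 - 4 = -3)
r(F) = -3 + 5*F (r(F) = 5*F - 3 = -3 + 5*F)
O(p, n) = -323 (O(p, n) = -3 + 5*(-64) = -3 - 320 = -323)
Y(t) = -323
-262*a(Y(1)) = -(-262)*(-323) = -262*323 = -84626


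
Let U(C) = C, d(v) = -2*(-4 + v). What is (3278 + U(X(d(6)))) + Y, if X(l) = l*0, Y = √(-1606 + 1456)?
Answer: 3278 + 5*I*√6 ≈ 3278.0 + 12.247*I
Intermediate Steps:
d(v) = 8 - 2*v
Y = 5*I*√6 (Y = √(-150) = 5*I*√6 ≈ 12.247*I)
X(l) = 0
(3278 + U(X(d(6)))) + Y = (3278 + 0) + 5*I*√6 = 3278 + 5*I*√6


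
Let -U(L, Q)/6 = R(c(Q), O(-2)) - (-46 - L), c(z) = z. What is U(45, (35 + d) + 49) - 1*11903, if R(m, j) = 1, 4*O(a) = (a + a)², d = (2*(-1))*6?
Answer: -12455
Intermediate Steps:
d = -12 (d = -2*6 = -12)
O(a) = a² (O(a) = (a + a)²/4 = (2*a)²/4 = (4*a²)/4 = a²)
U(L, Q) = -282 - 6*L (U(L, Q) = -6*(1 - (-46 - L)) = -6*(1 + (46 + L)) = -6*(47 + L) = -282 - 6*L)
U(45, (35 + d) + 49) - 1*11903 = (-282 - 6*45) - 1*11903 = (-282 - 270) - 11903 = -552 - 11903 = -12455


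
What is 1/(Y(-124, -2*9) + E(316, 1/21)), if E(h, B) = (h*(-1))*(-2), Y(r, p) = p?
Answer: 1/614 ≈ 0.0016287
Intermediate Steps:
E(h, B) = 2*h (E(h, B) = -h*(-2) = 2*h)
1/(Y(-124, -2*9) + E(316, 1/21)) = 1/(-2*9 + 2*316) = 1/(-18 + 632) = 1/614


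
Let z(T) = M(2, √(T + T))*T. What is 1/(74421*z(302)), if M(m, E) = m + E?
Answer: -1/6742542600 + √151/6742542600 ≈ 1.6742e-9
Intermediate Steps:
M(m, E) = E + m
z(T) = T*(2 + √2*√T) (z(T) = (√(T + T) + 2)*T = (√(2*T) + 2)*T = (√2*√T + 2)*T = (2 + √2*√T)*T = T*(2 + √2*√T))
1/(74421*z(302)) = 1/(74421*((302*(2 + √2*√302)))) = 1/(74421*((302*(2 + 2*√151)))) = 1/(74421*(604 + 604*√151))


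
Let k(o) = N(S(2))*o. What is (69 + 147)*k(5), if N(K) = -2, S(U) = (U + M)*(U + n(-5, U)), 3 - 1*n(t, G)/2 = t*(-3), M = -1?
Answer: -2160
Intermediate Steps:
n(t, G) = 6 + 6*t (n(t, G) = 6 - 2*t*(-3) = 6 - (-6)*t = 6 + 6*t)
S(U) = (-1 + U)*(-24 + U) (S(U) = (U - 1)*(U + (6 + 6*(-5))) = (-1 + U)*(U + (6 - 30)) = (-1 + U)*(U - 24) = (-1 + U)*(-24 + U))
k(o) = -2*o
(69 + 147)*k(5) = (69 + 147)*(-2*5) = 216*(-10) = -2160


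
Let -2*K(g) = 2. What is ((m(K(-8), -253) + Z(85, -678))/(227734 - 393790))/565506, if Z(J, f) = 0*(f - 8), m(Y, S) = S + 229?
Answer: 1/3912736014 ≈ 2.5558e-10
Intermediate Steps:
K(g) = -1 (K(g) = -½*2 = -1)
m(Y, S) = 229 + S
Z(J, f) = 0 (Z(J, f) = 0*(-8 + f) = 0)
((m(K(-8), -253) + Z(85, -678))/(227734 - 393790))/565506 = (((229 - 253) + 0)/(227734 - 393790))/565506 = ((-24 + 0)/(-166056))*(1/565506) = -24*(-1/166056)*(1/565506) = (1/6919)*(1/565506) = 1/3912736014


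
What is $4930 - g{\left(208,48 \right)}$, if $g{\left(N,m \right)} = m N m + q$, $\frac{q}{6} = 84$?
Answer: $-474806$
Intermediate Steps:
$q = 504$ ($q = 6 \cdot 84 = 504$)
$g{\left(N,m \right)} = 504 + N m^{2}$ ($g{\left(N,m \right)} = m N m + 504 = N m m + 504 = N m^{2} + 504 = 504 + N m^{2}$)
$4930 - g{\left(208,48 \right)} = 4930 - \left(504 + 208 \cdot 48^{2}\right) = 4930 - \left(504 + 208 \cdot 2304\right) = 4930 - \left(504 + 479232\right) = 4930 - 479736 = -474806$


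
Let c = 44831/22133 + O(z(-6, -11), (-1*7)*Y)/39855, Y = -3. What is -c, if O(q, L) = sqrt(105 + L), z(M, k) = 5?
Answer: -44831/22133 - sqrt(14)/13285 ≈ -2.0258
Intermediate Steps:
c = 44831/22133 + sqrt(14)/13285 (c = 44831/22133 + sqrt(105 - 1*7*(-3))/39855 = 44831*(1/22133) + sqrt(105 - 7*(-3))*(1/39855) = 44831/22133 + sqrt(105 + 21)*(1/39855) = 44831/22133 + sqrt(126)*(1/39855) = 44831/22133 + (3*sqrt(14))*(1/39855) = 44831/22133 + sqrt(14)/13285 ≈ 2.0258)
-c = -(44831/22133 + sqrt(14)/13285) = -44831/22133 - sqrt(14)/13285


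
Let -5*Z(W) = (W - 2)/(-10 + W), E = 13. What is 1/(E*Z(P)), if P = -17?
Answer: -135/247 ≈ -0.54656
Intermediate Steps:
Z(W) = -(-2 + W)/(5*(-10 + W)) (Z(W) = -(W - 2)/(5*(-10 + W)) = -(-2 + W)/(5*(-10 + W)))
1/(E*Z(P)) = 1/(13*((2 - 1*(-17))/(5*(-10 - 17)))) = 1/(13*((⅕)*(2 + 17)/(-27))) = 1/(13*((⅕)*(-1/27)*19)) = 1/(13*(-19/135)) = 1/(-247/135) = -135/247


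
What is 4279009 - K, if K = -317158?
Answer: 4596167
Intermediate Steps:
4279009 - K = 4279009 - 1*(-317158) = 4279009 + 317158 = 4596167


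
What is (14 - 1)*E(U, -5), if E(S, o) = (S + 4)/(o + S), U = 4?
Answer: -104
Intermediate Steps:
E(S, o) = (4 + S)/(S + o)
(14 - 1)*E(U, -5) = (14 - 1)*((4 + 4)/(4 - 5)) = 13*(8/(-1)) = 13*(-1*8) = 13*(-8) = -104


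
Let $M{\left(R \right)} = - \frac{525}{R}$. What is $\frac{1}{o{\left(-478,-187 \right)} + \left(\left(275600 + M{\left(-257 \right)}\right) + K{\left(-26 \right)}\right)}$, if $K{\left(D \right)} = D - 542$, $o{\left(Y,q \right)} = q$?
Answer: $\frac{257}{70635690} \approx 3.6384 \cdot 10^{-6}$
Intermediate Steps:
$K{\left(D \right)} = -542 + D$
$\frac{1}{o{\left(-478,-187 \right)} + \left(\left(275600 + M{\left(-257 \right)}\right) + K{\left(-26 \right)}\right)} = \frac{1}{-187 + \left(\left(275600 - \frac{525}{-257}\right) - 568\right)} = \frac{1}{-187 + \left(\left(275600 - - \frac{525}{257}\right) - 568\right)} = \frac{1}{-187 + \left(\left(275600 + \frac{525}{257}\right) - 568\right)} = \frac{1}{-187 + \left(\frac{70829725}{257} - 568\right)} = \frac{1}{-187 + \frac{70683749}{257}} = \frac{1}{\frac{70635690}{257}} = \frac{257}{70635690}$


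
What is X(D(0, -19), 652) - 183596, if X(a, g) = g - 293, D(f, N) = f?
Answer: -183237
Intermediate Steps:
X(a, g) = -293 + g
X(D(0, -19), 652) - 183596 = (-293 + 652) - 183596 = 359 - 183596 = -183237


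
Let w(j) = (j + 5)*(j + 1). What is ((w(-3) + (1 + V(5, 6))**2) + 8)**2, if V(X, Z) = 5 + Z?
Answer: 21904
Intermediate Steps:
w(j) = (1 + j)*(5 + j) (w(j) = (5 + j)*(1 + j) = (1 + j)*(5 + j))
((w(-3) + (1 + V(5, 6))**2) + 8)**2 = (((5 + (-3)**2 + 6*(-3)) + (1 + (5 + 6))**2) + 8)**2 = (((5 + 9 - 18) + (1 + 11)**2) + 8)**2 = ((-4 + 12**2) + 8)**2 = ((-4 + 144) + 8)**2 = (140 + 8)**2 = 148**2 = 21904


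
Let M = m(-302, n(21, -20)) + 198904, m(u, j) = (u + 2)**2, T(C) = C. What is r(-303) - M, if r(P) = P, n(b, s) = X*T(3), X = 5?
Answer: -289207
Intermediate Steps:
n(b, s) = 15 (n(b, s) = 5*3 = 15)
m(u, j) = (2 + u)**2
M = 288904 (M = (2 - 302)**2 + 198904 = (-300)**2 + 198904 = 90000 + 198904 = 288904)
r(-303) - M = -303 - 1*288904 = -303 - 288904 = -289207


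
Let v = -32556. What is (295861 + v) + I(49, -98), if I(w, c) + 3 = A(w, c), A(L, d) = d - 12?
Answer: 263192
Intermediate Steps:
A(L, d) = -12 + d
I(w, c) = -15 + c (I(w, c) = -3 + (-12 + c) = -15 + c)
(295861 + v) + I(49, -98) = (295861 - 32556) + (-15 - 98) = 263305 - 113 = 263192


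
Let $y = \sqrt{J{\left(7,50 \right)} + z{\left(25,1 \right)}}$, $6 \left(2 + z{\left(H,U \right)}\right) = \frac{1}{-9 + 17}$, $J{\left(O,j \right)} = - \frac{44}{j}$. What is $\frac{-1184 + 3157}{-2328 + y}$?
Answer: $- \frac{5511772800}{6503504231} - \frac{39460 i \sqrt{10293}}{6503504231} \approx -0.84751 - 0.00061557 i$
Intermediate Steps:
$z{\left(H,U \right)} = - \frac{95}{48}$ ($z{\left(H,U \right)} = -2 + \frac{1}{6 \left(-9 + 17\right)} = -2 + \frac{1}{6 \cdot 8} = -2 + \frac{1}{6} \cdot \frac{1}{8} = -2 + \frac{1}{48} = - \frac{95}{48}$)
$y = \frac{i \sqrt{10293}}{60}$ ($y = \sqrt{- \frac{44}{50} - \frac{95}{48}} = \sqrt{\left(-44\right) \frac{1}{50} - \frac{95}{48}} = \sqrt{- \frac{22}{25} - \frac{95}{48}} = \sqrt{- \frac{3431}{1200}} = \frac{i \sqrt{10293}}{60} \approx 1.6909 i$)
$\frac{-1184 + 3157}{-2328 + y} = \frac{-1184 + 3157}{-2328 + \frac{i \sqrt{10293}}{60}} = \frac{1973}{-2328 + \frac{i \sqrt{10293}}{60}}$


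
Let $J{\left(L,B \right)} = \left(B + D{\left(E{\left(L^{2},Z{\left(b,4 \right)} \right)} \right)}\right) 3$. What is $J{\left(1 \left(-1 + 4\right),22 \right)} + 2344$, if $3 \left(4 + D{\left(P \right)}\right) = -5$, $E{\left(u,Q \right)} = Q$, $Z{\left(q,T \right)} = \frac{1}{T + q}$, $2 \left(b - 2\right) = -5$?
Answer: $2393$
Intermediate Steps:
$b = - \frac{1}{2}$ ($b = 2 + \frac{1}{2} \left(-5\right) = 2 - \frac{5}{2} = - \frac{1}{2} \approx -0.5$)
$D{\left(P \right)} = - \frac{17}{3}$ ($D{\left(P \right)} = -4 + \frac{1}{3} \left(-5\right) = -4 - \frac{5}{3} = - \frac{17}{3}$)
$J{\left(L,B \right)} = -17 + 3 B$ ($J{\left(L,B \right)} = \left(B - \frac{17}{3}\right) 3 = \left(- \frac{17}{3} + B\right) 3 = -17 + 3 B$)
$J{\left(1 \left(-1 + 4\right),22 \right)} + 2344 = \left(-17 + 3 \cdot 22\right) + 2344 = \left(-17 + 66\right) + 2344 = 49 + 2344 = 2393$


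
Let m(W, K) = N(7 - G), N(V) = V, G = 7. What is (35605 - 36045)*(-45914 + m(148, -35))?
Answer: 20202160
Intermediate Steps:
m(W, K) = 0 (m(W, K) = 7 - 1*7 = 7 - 7 = 0)
(35605 - 36045)*(-45914 + m(148, -35)) = (35605 - 36045)*(-45914 + 0) = -440*(-45914) = 20202160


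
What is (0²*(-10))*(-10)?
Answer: 0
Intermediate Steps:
(0²*(-10))*(-10) = (0*(-10))*(-10) = 0*(-10) = 0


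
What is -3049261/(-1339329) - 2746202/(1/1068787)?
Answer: -3931071240489141185/1339329 ≈ -2.9351e+12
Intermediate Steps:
-3049261/(-1339329) - 2746202/(1/1068787) = -3049261*(-1/1339329) - 2746202/1/1068787 = 3049261/1339329 - 2746202*1068787 = 3049261/1339329 - 2935104996974 = -3931071240489141185/1339329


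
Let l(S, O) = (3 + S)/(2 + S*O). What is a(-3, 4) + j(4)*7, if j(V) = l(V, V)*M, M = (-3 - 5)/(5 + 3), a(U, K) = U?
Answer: -103/18 ≈ -5.7222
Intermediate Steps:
l(S, O) = (3 + S)/(2 + O*S)
M = -1 (M = -8/8 = -8*1/8 = -1)
j(V) = -(3 + V)/(2 + V**2) (j(V) = ((3 + V)/(2 + V*V))*(-1) = ((3 + V)/(2 + V**2))*(-1) = -(3 + V)/(2 + V**2))
a(-3, 4) + j(4)*7 = -3 + ((-3 - 1*4)/(2 + 4**2))*7 = -3 + ((-3 - 4)/(2 + 16))*7 = -3 + (-7/18)*7 = -3 + ((1/18)*(-7))*7 = -3 - 7/18*7 = -3 - 49/18 = -103/18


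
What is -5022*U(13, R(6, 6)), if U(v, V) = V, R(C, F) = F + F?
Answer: -60264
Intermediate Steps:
R(C, F) = 2*F
-5022*U(13, R(6, 6)) = -10044*6 = -5022*12 = -60264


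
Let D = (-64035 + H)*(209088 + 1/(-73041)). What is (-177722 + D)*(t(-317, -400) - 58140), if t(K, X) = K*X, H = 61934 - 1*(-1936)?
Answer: -57968732437698540/24347 ≈ -2.3809e+12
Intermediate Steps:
H = 63870 (H = 61934 + 1936 = 63870)
D = -839959813385/24347 (D = (-64035 + 63870)*(209088 + 1/(-73041)) = -165*(209088 - 1/73041) = -165*15271996607/73041 = -839959813385/24347 ≈ -3.4500e+7)
(-177722 + D)*(t(-317, -400) - 58140) = (-177722 - 839959813385/24347)*(-317*(-400) - 58140) = -844286810919*(126800 - 58140)/24347 = -844286810919/24347*68660 = -57968732437698540/24347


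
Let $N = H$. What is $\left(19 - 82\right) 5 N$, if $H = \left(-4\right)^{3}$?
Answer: $20160$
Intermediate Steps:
$H = -64$
$N = -64$
$\left(19 - 82\right) 5 N = \left(19 - 82\right) 5 \left(-64\right) = \left(-63\right) \left(-320\right) = 20160$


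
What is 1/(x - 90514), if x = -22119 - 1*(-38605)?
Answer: -1/74028 ≈ -1.3508e-5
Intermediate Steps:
x = 16486 (x = -22119 + 38605 = 16486)
1/(x - 90514) = 1/(16486 - 90514) = 1/(-74028) = -1/74028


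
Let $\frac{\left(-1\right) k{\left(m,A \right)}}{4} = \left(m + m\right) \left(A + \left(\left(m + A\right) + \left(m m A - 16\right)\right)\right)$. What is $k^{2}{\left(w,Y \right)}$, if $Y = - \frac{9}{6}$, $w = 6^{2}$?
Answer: $307998360576$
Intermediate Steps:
$w = 36$
$Y = - \frac{3}{2}$ ($Y = \left(-9\right) \frac{1}{6} = - \frac{3}{2} \approx -1.5$)
$k{\left(m,A \right)} = - 8 m \left(-16 + m + 2 A + A m^{2}\right)$ ($k{\left(m,A \right)} = - 4 \left(m + m\right) \left(A + \left(\left(m + A\right) + \left(m m A - 16\right)\right)\right) = - 4 \cdot 2 m \left(A + \left(\left(A + m\right) + \left(m^{2} A - 16\right)\right)\right) = - 4 \cdot 2 m \left(A + \left(\left(A + m\right) + \left(A m^{2} - 16\right)\right)\right) = - 4 \cdot 2 m \left(A + \left(\left(A + m\right) + \left(-16 + A m^{2}\right)\right)\right) = - 4 \cdot 2 m \left(A + \left(-16 + A + m + A m^{2}\right)\right) = - 4 \cdot 2 m \left(-16 + m + 2 A + A m^{2}\right) = - 8 m \left(-16 + m + 2 A + A m^{2}\right)$)
$k^{2}{\left(w,Y \right)} = \left(8 \cdot 36 \left(16 - 36 - -3 - - \frac{3 \cdot 36^{2}}{2}\right)\right)^{2} = \left(8 \cdot 36 \left(16 - 36 + 3 - \left(- \frac{3}{2}\right) 1296\right)\right)^{2} = \left(8 \cdot 36 \left(16 - 36 + 3 + 1944\right)\right)^{2} = \left(8 \cdot 36 \cdot 1927\right)^{2} = 554976^{2} = 307998360576$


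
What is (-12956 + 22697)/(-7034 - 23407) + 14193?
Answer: 144013124/10147 ≈ 14193.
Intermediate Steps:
(-12956 + 22697)/(-7034 - 23407) + 14193 = 9741/(-30441) + 14193 = 9741*(-1/30441) + 14193 = -3247/10147 + 14193 = 144013124/10147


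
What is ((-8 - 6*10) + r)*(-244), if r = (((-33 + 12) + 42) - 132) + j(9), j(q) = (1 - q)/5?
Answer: 220332/5 ≈ 44066.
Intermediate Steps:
j(q) = ⅕ - q/5 (j(q) = (1 - q)*(⅕) = ⅕ - q/5)
r = -563/5 (r = (((-33 + 12) + 42) - 132) + (⅕ - ⅕*9) = ((-21 + 42) - 132) + (⅕ - 9/5) = (21 - 132) - 8/5 = -111 - 8/5 = -563/5 ≈ -112.60)
((-8 - 6*10) + r)*(-244) = ((-8 - 6*10) - 563/5)*(-244) = ((-8 - 60) - 563/5)*(-244) = (-68 - 563/5)*(-244) = -903/5*(-244) = 220332/5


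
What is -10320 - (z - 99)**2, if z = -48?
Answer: -31929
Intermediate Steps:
-10320 - (z - 99)**2 = -10320 - (-48 - 99)**2 = -10320 - 1*(-147)**2 = -10320 - 1*21609 = -10320 - 21609 = -31929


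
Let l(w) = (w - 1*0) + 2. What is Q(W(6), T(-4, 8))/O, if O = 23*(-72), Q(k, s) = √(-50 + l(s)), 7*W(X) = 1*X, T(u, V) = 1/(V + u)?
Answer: -I*√191/3312 ≈ -0.0041728*I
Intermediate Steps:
W(X) = X/7 (W(X) = (1*X)/7 = X/7)
l(w) = 2 + w (l(w) = (w + 0) + 2 = w + 2 = 2 + w)
Q(k, s) = √(-48 + s) (Q(k, s) = √(-50 + (2 + s)) = √(-48 + s))
O = -1656
Q(W(6), T(-4, 8))/O = √(-48 + 1/(8 - 4))/(-1656) = √(-48 + 1/4)*(-1/1656) = √(-48 + ¼)*(-1/1656) = √(-191/4)*(-1/1656) = (I*√191/2)*(-1/1656) = -I*√191/3312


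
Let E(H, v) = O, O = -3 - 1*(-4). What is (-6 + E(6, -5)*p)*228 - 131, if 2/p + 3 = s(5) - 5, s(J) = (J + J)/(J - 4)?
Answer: -1271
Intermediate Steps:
s(J) = 2*J/(-4 + J) (s(J) = (2*J)/(-4 + J) = 2*J/(-4 + J))
O = 1 (O = -3 + 4 = 1)
E(H, v) = 1
p = 1 (p = 2/(-3 + (2*5/(-4 + 5) - 5)) = 2/(-3 + (2*5/1 - 5)) = 2/(-3 + (2*5*1 - 5)) = 2/(-3 + (10 - 5)) = 2/(-3 + 5) = 2/2 = 2*(½) = 1)
(-6 + E(6, -5)*p)*228 - 131 = (-6 + 1*1)*228 - 131 = (-6 + 1)*228 - 131 = -5*228 - 131 = -1140 - 131 = -1271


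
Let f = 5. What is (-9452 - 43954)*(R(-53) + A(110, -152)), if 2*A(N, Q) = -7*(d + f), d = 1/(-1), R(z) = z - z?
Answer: 747684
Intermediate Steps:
R(z) = 0
d = -1 (d = 1*(-1) = -1)
A(N, Q) = -14 (A(N, Q) = (-7*(-1 + 5))/2 = (-7*4)/2 = (½)*(-28) = -14)
(-9452 - 43954)*(R(-53) + A(110, -152)) = (-9452 - 43954)*(0 - 14) = -53406*(-14) = 747684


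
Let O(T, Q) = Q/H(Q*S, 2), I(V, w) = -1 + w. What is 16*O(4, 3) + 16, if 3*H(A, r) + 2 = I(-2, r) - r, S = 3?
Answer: -32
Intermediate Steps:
H(A, r) = -1 (H(A, r) = -⅔ + ((-1 + r) - r)/3 = -⅔ + (⅓)*(-1) = -⅔ - ⅓ = -1)
O(T, Q) = -Q (O(T, Q) = Q/(-1) = Q*(-1) = -Q)
16*O(4, 3) + 16 = 16*(-1*3) + 16 = 16*(-3) + 16 = -48 + 16 = -32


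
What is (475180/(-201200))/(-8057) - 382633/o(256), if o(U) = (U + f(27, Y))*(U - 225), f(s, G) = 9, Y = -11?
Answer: -40017442677/859166252 ≈ -46.577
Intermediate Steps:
o(U) = (-225 + U)*(9 + U) (o(U) = (U + 9)*(U - 225) = (9 + U)*(-225 + U) = (-225 + U)*(9 + U))
(475180/(-201200))/(-8057) - 382633/o(256) = (475180/(-201200))/(-8057) - 382633/(-2025 + 256² - 216*256) = (475180*(-1/201200))*(-1/8057) - 382633/(-2025 + 65536 - 55296) = -23759/10060*(-1/8057) - 382633/8215 = 23759/81053420 - 382633*1/8215 = 23759/81053420 - 12343/265 = -40017442677/859166252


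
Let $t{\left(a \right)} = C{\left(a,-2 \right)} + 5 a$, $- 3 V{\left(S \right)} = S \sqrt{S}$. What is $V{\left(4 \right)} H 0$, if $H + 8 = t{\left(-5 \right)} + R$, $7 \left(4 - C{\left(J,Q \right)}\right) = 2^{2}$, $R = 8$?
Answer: $0$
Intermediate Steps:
$C{\left(J,Q \right)} = \frac{24}{7}$ ($C{\left(J,Q \right)} = 4 - \frac{2^{2}}{7} = 4 - \frac{4}{7} = \frac{24}{7}$)
$V{\left(S \right)} = - \frac{S^{\frac{3}{2}}}{3}$ ($V{\left(S \right)} = - \frac{S \sqrt{S}}{3} = - \frac{S^{\frac{3}{2}}}{3}$)
$t{\left(a \right)} = \frac{24}{7} + 5 a$
$H = - \frac{151}{7}$ ($H = -8 + \left(\left(\frac{24}{7} + 5 \left(-5\right)\right) + 8\right) = -8 + \left(\left(\frac{24}{7} - 25\right) + 8\right) = -8 + \left(- \frac{151}{7} + 8\right) = -8 - \frac{95}{7} = - \frac{151}{7} \approx -21.571$)
$V{\left(4 \right)} H 0 = - \frac{4^{\frac{3}{2}}}{3} \left(- \frac{151}{7}\right) 0 = \left(- \frac{1}{3}\right) 8 \left(- \frac{151}{7}\right) 0 = \left(- \frac{8}{3}\right) \left(- \frac{151}{7}\right) 0 = \frac{1208}{21} \cdot 0 = 0$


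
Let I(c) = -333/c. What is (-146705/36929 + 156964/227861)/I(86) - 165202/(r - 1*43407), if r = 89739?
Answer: -19600561715227517/7212574675132398 ≈ -2.7176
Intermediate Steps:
(-146705/36929 + 156964/227861)/I(86) - 165202/(r - 1*43407) = (-146705/36929 + 156964/227861)/((-333/86)) - 165202/(89739 - 1*43407) = (-146705*1/36929 + 156964*(1/227861))/((-333*1/86)) - 165202/(89739 - 43407) = (-146705/36929 + 156964/227861)/(-333/86) - 165202/46332 = -27631824449/8414678869*(-86/333) - 165202*1/46332 = 2376336902614/2802088063377 - 82601/23166 = -19600561715227517/7212574675132398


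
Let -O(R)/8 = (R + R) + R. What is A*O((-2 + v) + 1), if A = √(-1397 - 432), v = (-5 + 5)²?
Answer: 24*I*√1829 ≈ 1026.4*I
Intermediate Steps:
v = 0 (v = 0² = 0)
O(R) = -24*R (O(R) = -8*((R + R) + R) = -8*(2*R + R) = -24*R)
A = I*√1829 (A = √(-1829) = I*√1829 ≈ 42.767*I)
A*O((-2 + v) + 1) = (I*√1829)*(-24*((-2 + 0) + 1)) = (I*√1829)*(-24*(-2 + 1)) = (I*√1829)*(-24*(-1)) = (I*√1829)*24 = 24*I*√1829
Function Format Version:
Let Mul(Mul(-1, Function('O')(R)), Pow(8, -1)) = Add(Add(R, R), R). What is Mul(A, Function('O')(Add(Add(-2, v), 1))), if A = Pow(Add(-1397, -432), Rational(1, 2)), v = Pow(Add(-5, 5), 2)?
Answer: Mul(24, I, Pow(1829, Rational(1, 2))) ≈ Mul(1026.4, I)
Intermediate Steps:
v = 0 (v = Pow(0, 2) = 0)
Function('O')(R) = Mul(-24, R) (Function('O')(R) = Mul(-8, Add(Add(R, R), R)) = Mul(-8, Add(Mul(2, R), R)) = Mul(-8, Mul(3, R)) = Mul(-24, R))
A = Mul(I, Pow(1829, Rational(1, 2))) (A = Pow(-1829, Rational(1, 2)) = Mul(I, Pow(1829, Rational(1, 2))) ≈ Mul(42.767, I))
Mul(A, Function('O')(Add(Add(-2, v), 1))) = Mul(Mul(I, Pow(1829, Rational(1, 2))), Mul(-24, Add(Add(-2, 0), 1))) = Mul(Mul(I, Pow(1829, Rational(1, 2))), Mul(-24, Add(-2, 1))) = Mul(Mul(I, Pow(1829, Rational(1, 2))), Mul(-24, -1)) = Mul(Mul(I, Pow(1829, Rational(1, 2))), 24) = Mul(24, I, Pow(1829, Rational(1, 2)))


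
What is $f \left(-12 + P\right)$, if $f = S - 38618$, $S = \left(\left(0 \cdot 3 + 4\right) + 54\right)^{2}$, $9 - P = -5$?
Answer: $-70508$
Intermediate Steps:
$P = 14$ ($P = 9 - -5 = 9 + 5 = 14$)
$S = 3364$ ($S = \left(\left(0 + 4\right) + 54\right)^{2} = \left(4 + 54\right)^{2} = 58^{2} = 3364$)
$f = -35254$ ($f = 3364 - 38618 = -35254$)
$f \left(-12 + P\right) = - 35254 \left(-12 + 14\right) = \left(-35254\right) 2 = -70508$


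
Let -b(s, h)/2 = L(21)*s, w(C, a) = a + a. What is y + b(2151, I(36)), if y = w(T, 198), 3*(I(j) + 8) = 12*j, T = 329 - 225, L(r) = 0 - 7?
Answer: 30510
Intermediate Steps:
L(r) = -7
T = 104
I(j) = -8 + 4*j (I(j) = -8 + (12*j)/3 = -8 + 4*j)
w(C, a) = 2*a
y = 396 (y = 2*198 = 396)
b(s, h) = 14*s (b(s, h) = -(-14)*s = 14*s)
y + b(2151, I(36)) = 396 + 14*2151 = 396 + 30114 = 30510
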